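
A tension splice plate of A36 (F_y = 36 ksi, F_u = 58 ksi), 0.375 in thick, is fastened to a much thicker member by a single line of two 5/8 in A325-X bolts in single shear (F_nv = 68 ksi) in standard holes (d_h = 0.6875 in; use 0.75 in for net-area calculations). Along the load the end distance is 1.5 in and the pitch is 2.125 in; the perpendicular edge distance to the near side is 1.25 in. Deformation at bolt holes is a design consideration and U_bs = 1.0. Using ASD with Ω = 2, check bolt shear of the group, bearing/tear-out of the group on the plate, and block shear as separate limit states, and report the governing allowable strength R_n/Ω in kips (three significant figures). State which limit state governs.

Bolt shear: A_b = π·0.625²/4 = 0.3068 in²; R_n = 68 × 0.3068 × 2 × 1 = 41.72 kips → 41.72 / 2 = 20.9 kips.
Bearing: edge l_c = 1.156, r_n = 30.18 kips; interior l_c = 1.438, r_n = 32.62 kips; R_n = 30.18 + 1·32.62 = 62.8 kips → 31.4 kips.
Block shear: A_gv = 1.359, A_nv = 0.9375, A_nt = 0.3281 in²; R_n = min(0.6F_uA_nv, 0.6F_yA_gv) + U_bs·F_u·A_nt = 48.39 kips → 24.2 kips.
Bolt shear governs: 20.9 kips.

20.9 kips (bolt shear governs)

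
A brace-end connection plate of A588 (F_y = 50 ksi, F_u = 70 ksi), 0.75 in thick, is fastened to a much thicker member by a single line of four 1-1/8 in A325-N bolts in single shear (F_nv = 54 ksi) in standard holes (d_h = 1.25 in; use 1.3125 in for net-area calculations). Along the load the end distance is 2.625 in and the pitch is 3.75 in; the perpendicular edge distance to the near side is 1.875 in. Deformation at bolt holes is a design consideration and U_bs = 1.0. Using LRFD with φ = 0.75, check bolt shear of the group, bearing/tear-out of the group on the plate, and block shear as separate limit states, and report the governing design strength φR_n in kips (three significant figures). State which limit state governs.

Bolt shear: A_b = π·1.125²/4 = 0.994 in²; R_n = 54 × 0.994 × 4 × 1 = 214.7 kips → 0.75 × 214.7 = 161 kips.
Bearing: edge l_c = 2, r_n = 126 kips; interior l_c = 2.5, r_n = 141.8 kips; R_n = 126 + 3·141.8 = 551.2 kips → 413 kips.
Block shear: A_gv = 10.41, A_nv = 6.961, A_nt = 0.9141 in²; R_n = min(0.6F_uA_nv, 0.6F_yA_gv) + U_bs·F_u·A_nt = 356.3 kips → 267 kips.
Bolt shear governs: 161 kips.

161 kips (bolt shear governs)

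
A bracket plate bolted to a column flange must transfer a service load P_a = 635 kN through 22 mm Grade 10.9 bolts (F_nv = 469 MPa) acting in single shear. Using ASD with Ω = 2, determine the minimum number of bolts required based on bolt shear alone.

8 bolts

A_b = π·22²/4 = 380.1 mm².
Per-bolt allowable strength R_n/Ω = 469 × 380.1 × 1 / 1000 / 2 = 89.14 kN.
n ≥ 635 / 89.14 = 7.124 → use 8 bolts.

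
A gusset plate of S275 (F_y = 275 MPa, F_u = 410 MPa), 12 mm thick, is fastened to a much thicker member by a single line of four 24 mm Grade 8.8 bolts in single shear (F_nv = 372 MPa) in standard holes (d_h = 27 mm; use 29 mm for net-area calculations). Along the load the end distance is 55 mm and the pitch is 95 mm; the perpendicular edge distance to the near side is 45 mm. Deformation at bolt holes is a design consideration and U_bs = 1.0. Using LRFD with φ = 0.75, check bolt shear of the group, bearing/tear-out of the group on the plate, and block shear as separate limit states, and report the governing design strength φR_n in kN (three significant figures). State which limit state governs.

505 kN (bolt shear governs)

Bolt shear: A_b = π·24²/4 = 452.4 mm²; R_n = 372 × 452.4 × 4 × 1 / 1000 = 673.2 kN → 0.75 × 673.2 = 505 kN.
Bearing: edge l_c = 41.5, r_n = 245 kN; interior l_c = 68, r_n = 283.4 kN; R_n = 245 + 3·283.4 = 1095 kN → 821 kN.
Block shear: A_gv = 4080, A_nv = 2862, A_nt = 366 mm²; R_n = min(0.6F_uA_nv, 0.6F_yA_gv) + U_bs·F_u·A_nt = 823.3 kN → 617 kN.
Bolt shear governs: 505 kN.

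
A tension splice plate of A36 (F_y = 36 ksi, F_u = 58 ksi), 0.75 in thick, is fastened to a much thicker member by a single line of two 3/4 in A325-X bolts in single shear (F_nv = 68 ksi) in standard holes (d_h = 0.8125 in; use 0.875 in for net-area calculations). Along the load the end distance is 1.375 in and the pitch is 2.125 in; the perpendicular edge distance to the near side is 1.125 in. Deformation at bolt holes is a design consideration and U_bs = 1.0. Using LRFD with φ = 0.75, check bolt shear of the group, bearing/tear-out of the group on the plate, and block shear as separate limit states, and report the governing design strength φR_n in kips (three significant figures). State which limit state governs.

45.1 kips (bolt shear governs)

Bolt shear: A_b = π·0.75²/4 = 0.4418 in²; R_n = 68 × 0.4418 × 2 × 1 = 60.08 kips → 0.75 × 60.08 = 45.1 kips.
Bearing: edge l_c = 0.9688, r_n = 50.57 kips; interior l_c = 1.312, r_n = 68.51 kips; R_n = 50.57 + 1·68.51 = 119.1 kips → 89.3 kips.
Block shear: A_gv = 2.625, A_nv = 1.641, A_nt = 0.5156 in²; R_n = min(0.6F_uA_nv, 0.6F_yA_gv) + U_bs·F_u·A_nt = 86.61 kips → 65 kips.
Bolt shear governs: 45.1 kips.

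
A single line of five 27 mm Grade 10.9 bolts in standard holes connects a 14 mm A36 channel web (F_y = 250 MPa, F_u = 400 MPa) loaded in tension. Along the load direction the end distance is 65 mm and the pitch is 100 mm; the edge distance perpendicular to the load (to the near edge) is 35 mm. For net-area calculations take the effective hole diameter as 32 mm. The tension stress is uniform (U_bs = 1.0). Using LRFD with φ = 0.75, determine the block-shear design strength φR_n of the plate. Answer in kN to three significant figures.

Shear plane L_v = 65 + 4·100 = 465 mm; A_gv = 465 × 14 = 6510 mm².
A_nv = (465 − 4.5·32) × 14 = 4494 mm².
A_nt = (35 − 0.5·32) × 14 = 266 mm².
0.6 F_u A_nv = 1079 kN; 0.6 F_y A_gv = 976.5 kN → shear yielding governs the shear term.
R_n = 976.5 + 1.0 × 400 × 266 / 1000 = 1083 kN.
Design strength φR_n = 0.75 × 1083 = 812 kN.

812 kN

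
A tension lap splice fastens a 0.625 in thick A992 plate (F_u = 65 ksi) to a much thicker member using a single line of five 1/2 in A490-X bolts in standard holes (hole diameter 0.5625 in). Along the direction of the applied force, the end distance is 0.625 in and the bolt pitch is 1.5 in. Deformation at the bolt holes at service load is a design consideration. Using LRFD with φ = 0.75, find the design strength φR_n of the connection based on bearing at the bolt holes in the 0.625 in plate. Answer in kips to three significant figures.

Per bolt r_n = 1.2 l_c t F_u ≤ 2.4 d t F_u; upper limit = 2.4 × 0.5 × 0.625 × 65 = 48.75 kips.
Edge bolt: l_c = 0.625 − 0.5625/2 = 0.3438 in → 1.2 × 0.3438 × 0.625 × 65 = 16.76 → r_n = 16.76 kips.
Interior bolts: l_c = 1.5 − 0.5625 = 0.9375 in → 1.2 × 0.9375 × 0.625 × 65 = 45.7 → r_n = 45.7 kips.
R_n = 1 × 16.76 + 4 × 45.7 = 199.6 kips.
Design strength φR_n = 0.75 × 199.6 = 150 kips.

150 kips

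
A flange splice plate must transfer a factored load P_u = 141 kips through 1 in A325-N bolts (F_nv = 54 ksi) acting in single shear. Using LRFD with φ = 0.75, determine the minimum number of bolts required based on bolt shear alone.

A_b = π·1²/4 = 0.7854 in².
Per-bolt design strength φR_n = 0.75 × 54 × 0.7854 × 1 = 31.81 kips.
n ≥ 141 / 31.81 = 4.433 → use 5 bolts.

5 bolts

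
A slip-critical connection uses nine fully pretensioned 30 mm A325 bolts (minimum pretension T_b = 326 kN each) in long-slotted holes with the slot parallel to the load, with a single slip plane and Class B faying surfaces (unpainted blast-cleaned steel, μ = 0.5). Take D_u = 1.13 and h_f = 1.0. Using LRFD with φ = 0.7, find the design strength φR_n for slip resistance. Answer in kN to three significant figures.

1160 kN

R_n = μ · D_u · h_f · T_b · n_s · n_b = 0.5 × 1.13 × 1.0 × 326 × 1 × 9 = 1658 kN.
Design strength φR_n = 0.7 × 1658 = 1160 kN.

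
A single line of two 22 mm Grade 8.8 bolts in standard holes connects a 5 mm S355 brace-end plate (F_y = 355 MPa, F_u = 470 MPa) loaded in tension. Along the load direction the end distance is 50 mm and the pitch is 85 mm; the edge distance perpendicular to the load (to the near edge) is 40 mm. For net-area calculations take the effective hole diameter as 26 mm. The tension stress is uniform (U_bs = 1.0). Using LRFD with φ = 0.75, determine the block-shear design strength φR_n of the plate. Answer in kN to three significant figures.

149 kN

Shear plane L_v = 50 + 1·85 = 135 mm; A_gv = 135 × 5 = 675 mm².
A_nv = (135 − 1.5·26) × 5 = 480 mm².
A_nt = (40 − 0.5·26) × 5 = 135 mm².
0.6 F_u A_nv = 135.4 kN; 0.6 F_y A_gv = 143.8 kN → shear rupture governs the shear term.
R_n = 135.4 + 1.0 × 470 × 135 / 1000 = 198.8 kN.
Design strength φR_n = 0.75 × 198.8 = 149 kN.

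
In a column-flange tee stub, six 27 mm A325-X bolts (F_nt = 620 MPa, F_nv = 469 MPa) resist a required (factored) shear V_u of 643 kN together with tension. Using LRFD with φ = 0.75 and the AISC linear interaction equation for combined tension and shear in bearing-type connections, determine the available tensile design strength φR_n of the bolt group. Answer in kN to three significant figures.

A_b = π·27²/4 = 572.6 mm²; f_rv = 643 × 1000 / (6 × 572.6) = 187.2 MPa.
F'_nt = 1.3 F_nt − (F_nt / φF_nv) f_rv = 1.3·620 − (620/(0.75·469))·187.2 = 476.1 MPa, capped at F_nt → F'_nt = 476.1 MPa.
R_n = F'_nt · A_b · n = 476.1 × 572.6 × 6 / 1000 = 1636 kN.
Design strength φR_n = 0.75 × 1636 = 1230 kN.

1230 kN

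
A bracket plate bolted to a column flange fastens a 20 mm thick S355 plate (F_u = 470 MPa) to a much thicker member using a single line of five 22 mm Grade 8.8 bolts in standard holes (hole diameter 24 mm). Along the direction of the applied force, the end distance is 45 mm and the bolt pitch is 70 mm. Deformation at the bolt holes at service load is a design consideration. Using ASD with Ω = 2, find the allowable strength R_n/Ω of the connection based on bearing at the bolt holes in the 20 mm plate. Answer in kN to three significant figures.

Per bolt r_n = 1.2 l_c t F_u ≤ 2.4 d t F_u; upper limit = 2.4 × 22 × 20 × 470 / 1000 = 496.3 kN.
Edge bolt: l_c = 45 − 24/2 = 33 mm → 1.2 × 33 × 20 × 470 / 1000 = 372.2 → r_n = 372.2 kN.
Interior bolts: l_c = 70 − 24 = 46 mm → 1.2 × 46 × 20 × 470 / 1000 = 518.9 → r_n = 496.3 kN.
R_n = 1 × 372.2 + 4 × 496.3 = 2358 kN.
Allowable strength R_n/Ω = 2358 / 2 = 1180 kN.

1180 kN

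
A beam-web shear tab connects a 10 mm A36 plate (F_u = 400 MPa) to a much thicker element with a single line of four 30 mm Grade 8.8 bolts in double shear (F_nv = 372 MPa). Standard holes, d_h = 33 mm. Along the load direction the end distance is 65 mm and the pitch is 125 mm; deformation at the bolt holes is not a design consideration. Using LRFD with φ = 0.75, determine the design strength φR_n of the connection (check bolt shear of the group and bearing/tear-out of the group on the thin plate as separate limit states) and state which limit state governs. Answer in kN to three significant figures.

1030 kN (bearing governs)

Bolt shear: A_b = π·30²/4 = 706.9 mm²; R_n = 372 × 706.9 × 4 × 2 / 1000 = 2104 kN → 0.75 × 2104 = 1580 kN.
Bearing (1.5 l_c t F_u ≤ 3.0 d t F_u): upper limit = 3.0·30·10·400 / 1000 = 360 kN.
  Edge l_c = 65 − 33/2 = 48.5 → r_n = 291 kN; interior l_c = 125 − 33 = 92 → r_n = 360 kN.
  R_n,bearing = 1·291 + 3·360 = 1371 kN → 0.75 × 1371 = 1030 kN.
Bearing governs: 1030 kN.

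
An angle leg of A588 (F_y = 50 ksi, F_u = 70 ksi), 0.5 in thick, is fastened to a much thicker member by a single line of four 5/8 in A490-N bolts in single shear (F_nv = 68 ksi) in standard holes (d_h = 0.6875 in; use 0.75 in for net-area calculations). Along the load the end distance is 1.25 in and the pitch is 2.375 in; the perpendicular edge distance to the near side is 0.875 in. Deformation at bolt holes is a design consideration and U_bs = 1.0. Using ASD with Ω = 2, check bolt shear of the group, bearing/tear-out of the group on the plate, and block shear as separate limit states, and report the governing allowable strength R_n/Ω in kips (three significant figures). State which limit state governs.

Bolt shear: A_b = π·0.625²/4 = 0.3068 in²; R_n = 68 × 0.3068 × 4 × 1 = 83.45 kips → 83.45 / 2 = 41.7 kips.
Bearing: edge l_c = 0.9062, r_n = 38.06 kips; interior l_c = 1.688, r_n = 52.5 kips; R_n = 38.06 + 3·52.5 = 195.6 kips → 97.8 kips.
Block shear: A_gv = 4.188, A_nv = 2.875, A_nt = 0.25 in²; R_n = min(0.6F_uA_nv, 0.6F_yA_gv) + U_bs·F_u·A_nt = 138.2 kips → 69.1 kips.
Bolt shear governs: 41.7 kips.

41.7 kips (bolt shear governs)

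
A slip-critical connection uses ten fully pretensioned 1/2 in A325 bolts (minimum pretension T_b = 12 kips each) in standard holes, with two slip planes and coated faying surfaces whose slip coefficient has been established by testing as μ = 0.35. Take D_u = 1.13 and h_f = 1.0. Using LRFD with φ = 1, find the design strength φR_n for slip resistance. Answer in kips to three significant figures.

94.9 kips

R_n = μ · D_u · h_f · T_b · n_s · n_b = 0.35 × 1.13 × 1.0 × 12 × 2 × 10 = 94.92 kips.
Design strength φR_n = 1 × 94.92 = 94.9 kips.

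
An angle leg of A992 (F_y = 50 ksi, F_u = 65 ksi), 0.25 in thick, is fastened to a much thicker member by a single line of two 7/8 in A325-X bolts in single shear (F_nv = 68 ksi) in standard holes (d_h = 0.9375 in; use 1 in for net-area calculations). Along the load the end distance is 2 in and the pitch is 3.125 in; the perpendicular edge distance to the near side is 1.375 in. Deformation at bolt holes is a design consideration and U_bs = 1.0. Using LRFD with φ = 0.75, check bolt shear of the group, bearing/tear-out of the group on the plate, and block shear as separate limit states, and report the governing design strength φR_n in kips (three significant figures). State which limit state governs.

37.2 kips (block shear governs)

Bolt shear: A_b = π·0.875²/4 = 0.6013 in²; R_n = 68 × 0.6013 × 2 × 1 = 81.78 kips → 0.75 × 81.78 = 61.3 kips.
Bearing: edge l_c = 1.531, r_n = 29.86 kips; interior l_c = 2.188, r_n = 34.12 kips; R_n = 29.86 + 1·34.12 = 63.98 kips → 48 kips.
Block shear: A_gv = 1.281, A_nv = 0.9062, A_nt = 0.2188 in²; R_n = min(0.6F_uA_nv, 0.6F_yA_gv) + U_bs·F_u·A_nt = 49.56 kips → 37.2 kips.
Block shear governs: 37.2 kips.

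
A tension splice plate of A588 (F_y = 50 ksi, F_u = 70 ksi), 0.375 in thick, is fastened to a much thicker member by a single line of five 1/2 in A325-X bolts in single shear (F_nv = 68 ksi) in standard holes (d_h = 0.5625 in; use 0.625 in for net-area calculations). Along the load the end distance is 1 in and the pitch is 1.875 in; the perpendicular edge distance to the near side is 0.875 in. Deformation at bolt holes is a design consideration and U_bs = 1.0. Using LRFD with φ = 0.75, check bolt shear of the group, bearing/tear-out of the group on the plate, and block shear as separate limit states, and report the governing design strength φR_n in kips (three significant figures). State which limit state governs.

Bolt shear: A_b = π·0.5²/4 = 0.1963 in²; R_n = 68 × 0.1963 × 5 × 1 = 66.76 kips → 0.75 × 66.76 = 50.1 kips.
Bearing: edge l_c = 0.7188, r_n = 22.64 kips; interior l_c = 1.312, r_n = 31.5 kips; R_n = 22.64 + 4·31.5 = 148.6 kips → 111 kips.
Block shear: A_gv = 3.188, A_nv = 2.133, A_nt = 0.2109 in²; R_n = min(0.6F_uA_nv, 0.6F_yA_gv) + U_bs·F_u·A_nt = 104.3 kips → 78.3 kips.
Bolt shear governs: 50.1 kips.

50.1 kips (bolt shear governs)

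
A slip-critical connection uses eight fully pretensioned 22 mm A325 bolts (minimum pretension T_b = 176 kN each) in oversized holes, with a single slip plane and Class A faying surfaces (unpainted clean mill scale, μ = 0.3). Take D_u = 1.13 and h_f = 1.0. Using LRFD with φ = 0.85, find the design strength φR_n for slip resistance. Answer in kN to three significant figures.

406 kN

R_n = μ · D_u · h_f · T_b · n_s · n_b = 0.3 × 1.13 × 1.0 × 176 × 1 × 8 = 477.3 kN.
Design strength φR_n = 0.85 × 477.3 = 406 kN.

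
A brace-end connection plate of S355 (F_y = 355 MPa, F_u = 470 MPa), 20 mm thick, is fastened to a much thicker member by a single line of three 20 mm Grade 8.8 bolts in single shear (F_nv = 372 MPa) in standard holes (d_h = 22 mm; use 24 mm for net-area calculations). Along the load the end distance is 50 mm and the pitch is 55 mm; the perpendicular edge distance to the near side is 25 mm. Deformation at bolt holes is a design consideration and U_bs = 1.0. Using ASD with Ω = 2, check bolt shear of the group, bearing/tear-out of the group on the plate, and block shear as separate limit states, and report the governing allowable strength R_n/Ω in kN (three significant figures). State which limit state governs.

175 kN (bolt shear governs)

Bolt shear: A_b = π·20²/4 = 314.2 mm²; R_n = 372 × 314.2 × 3 × 1 / 1000 = 350.6 kN → 350.6 / 2 = 175 kN.
Bearing: edge l_c = 39, r_n = 439.9 kN; interior l_c = 33, r_n = 372.2 kN; R_n = 439.9 + 2·372.2 = 1184 kN → 592 kN.
Block shear: A_gv = 3200, A_nv = 2000, A_nt = 260 mm²; R_n = min(0.6F_uA_nv, 0.6F_yA_gv) + U_bs·F_u·A_nt = 686.2 kN → 343 kN.
Bolt shear governs: 175 kN.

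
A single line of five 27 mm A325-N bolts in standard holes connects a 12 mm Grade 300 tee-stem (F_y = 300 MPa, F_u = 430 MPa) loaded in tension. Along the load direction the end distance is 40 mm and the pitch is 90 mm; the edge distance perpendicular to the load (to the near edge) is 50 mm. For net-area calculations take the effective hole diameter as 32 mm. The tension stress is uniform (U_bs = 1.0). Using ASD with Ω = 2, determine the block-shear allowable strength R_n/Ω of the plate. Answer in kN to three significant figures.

484 kN

Shear plane L_v = 40 + 4·90 = 400 mm; A_gv = 400 × 12 = 4800 mm².
A_nv = (400 − 4.5·32) × 12 = 3072 mm².
A_nt = (50 − 0.5·32) × 12 = 408 mm².
0.6 F_u A_nv = 792.6 kN; 0.6 F_y A_gv = 864 kN → shear rupture governs the shear term.
R_n = 792.6 + 1.0 × 430 × 408 / 1000 = 968 kN.
Allowable strength R_n/Ω = 968 / 2 = 484 kN.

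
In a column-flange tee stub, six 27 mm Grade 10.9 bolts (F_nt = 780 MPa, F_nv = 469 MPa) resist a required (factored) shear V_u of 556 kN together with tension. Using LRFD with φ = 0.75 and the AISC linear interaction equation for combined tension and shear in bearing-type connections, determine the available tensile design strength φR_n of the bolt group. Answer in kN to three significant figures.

1690 kN

A_b = π·27²/4 = 572.6 mm²; f_rv = 556 × 1000 / (6 × 572.6) = 161.8 MPa.
F'_nt = 1.3 F_nt − (F_nt / φF_nv) f_rv = 1.3·780 − (780/(0.75·469))·161.8 = 655.1 MPa, capped at F_nt → F'_nt = 655.1 MPa.
R_n = F'_nt · A_b · n = 655.1 × 572.6 × 6 / 1000 = 2251 kN.
Design strength φR_n = 0.75 × 2251 = 1690 kN.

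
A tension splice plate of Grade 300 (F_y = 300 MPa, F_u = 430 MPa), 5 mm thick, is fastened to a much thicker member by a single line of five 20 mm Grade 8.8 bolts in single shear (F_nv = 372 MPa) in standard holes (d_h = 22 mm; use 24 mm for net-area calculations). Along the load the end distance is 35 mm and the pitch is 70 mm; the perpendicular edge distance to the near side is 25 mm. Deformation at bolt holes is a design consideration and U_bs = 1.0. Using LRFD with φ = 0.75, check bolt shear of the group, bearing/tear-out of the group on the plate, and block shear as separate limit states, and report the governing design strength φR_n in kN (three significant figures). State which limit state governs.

Bolt shear: A_b = π·20²/4 = 314.2 mm²; R_n = 372 × 314.2 × 5 × 1 / 1000 = 584.3 kN → 0.75 × 584.3 = 438 kN.
Bearing: edge l_c = 24, r_n = 61.92 kN; interior l_c = 48, r_n = 103.2 kN; R_n = 61.92 + 4·103.2 = 474.7 kN → 356 kN.
Block shear: A_gv = 1575, A_nv = 1035, A_nt = 65 mm²; R_n = min(0.6F_uA_nv, 0.6F_yA_gv) + U_bs·F_u·A_nt = 295 kN → 221 kN.
Block shear governs: 221 kN.

221 kN (block shear governs)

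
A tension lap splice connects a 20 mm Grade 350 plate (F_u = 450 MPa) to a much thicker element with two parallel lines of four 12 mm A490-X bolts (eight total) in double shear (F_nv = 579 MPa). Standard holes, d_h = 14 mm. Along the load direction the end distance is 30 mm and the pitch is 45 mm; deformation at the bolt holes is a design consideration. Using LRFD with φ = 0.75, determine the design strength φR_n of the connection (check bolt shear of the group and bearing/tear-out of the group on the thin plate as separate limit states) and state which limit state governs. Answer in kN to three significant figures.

Bolt shear: A_b = π·12²/4 = 113.1 mm²; R_n = 579 × 113.1 × 8 × 2 / 1000 = 1048 kN → 0.75 × 1048 = 786 kN.
Bearing (1.2 l_c t F_u ≤ 2.4 d t F_u): upper limit = 2.4·12·20·450 / 1000 = 259.2 kN.
  Edge l_c = 30 − 14/2 = 23 → r_n = 248.4 kN; interior l_c = 45 − 14 = 31 → r_n = 259.2 kN.
  R_n,bearing = 2·248.4 + 6·259.2 = 2052 kN → 0.75 × 2052 = 1540 kN.
Bolt shear governs: 786 kN.

786 kN (bolt shear governs)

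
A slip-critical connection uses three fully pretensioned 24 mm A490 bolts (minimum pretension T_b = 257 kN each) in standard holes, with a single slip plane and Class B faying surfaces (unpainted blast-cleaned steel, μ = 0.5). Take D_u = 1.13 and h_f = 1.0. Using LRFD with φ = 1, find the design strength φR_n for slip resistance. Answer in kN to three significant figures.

436 kN

R_n = μ · D_u · h_f · T_b · n_s · n_b = 0.5 × 1.13 × 1.0 × 257 × 1 × 3 = 435.6 kN.
Design strength φR_n = 1 × 435.6 = 436 kN.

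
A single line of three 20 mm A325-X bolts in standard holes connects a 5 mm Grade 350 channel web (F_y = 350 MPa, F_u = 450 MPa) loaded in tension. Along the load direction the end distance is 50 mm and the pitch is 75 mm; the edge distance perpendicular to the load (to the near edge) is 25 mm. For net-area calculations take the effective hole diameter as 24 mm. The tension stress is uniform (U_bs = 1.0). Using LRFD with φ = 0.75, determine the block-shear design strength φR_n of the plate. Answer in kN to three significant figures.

164 kN

Shear plane L_v = 50 + 2·75 = 200 mm; A_gv = 200 × 5 = 1000 mm².
A_nv = (200 − 2.5·24) × 5 = 700 mm².
A_nt = (25 − 0.5·24) × 5 = 65 mm².
0.6 F_u A_nv = 189 kN; 0.6 F_y A_gv = 210 kN → shear rupture governs the shear term.
R_n = 189 + 1.0 × 450 × 65 / 1000 = 218.2 kN.
Design strength φR_n = 0.75 × 218.2 = 164 kN.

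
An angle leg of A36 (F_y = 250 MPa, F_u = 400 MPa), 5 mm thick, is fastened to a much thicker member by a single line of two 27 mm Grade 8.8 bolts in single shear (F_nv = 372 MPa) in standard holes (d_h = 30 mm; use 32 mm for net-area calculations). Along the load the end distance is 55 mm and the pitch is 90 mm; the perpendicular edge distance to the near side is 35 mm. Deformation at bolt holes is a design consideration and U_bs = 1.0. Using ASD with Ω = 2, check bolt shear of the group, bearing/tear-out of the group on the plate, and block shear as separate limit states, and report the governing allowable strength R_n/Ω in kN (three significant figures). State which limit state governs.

Bolt shear: A_b = π·27²/4 = 572.6 mm²; R_n = 372 × 572.6 × 2 × 1 / 1000 = 426 kN → 426 / 2 = 213 kN.
Bearing: edge l_c = 40, r_n = 96 kN; interior l_c = 60, r_n = 129.6 kN; R_n = 96 + 1·129.6 = 225.6 kN → 113 kN.
Block shear: A_gv = 725, A_nv = 485, A_nt = 95 mm²; R_n = min(0.6F_uA_nv, 0.6F_yA_gv) + U_bs·F_u·A_nt = 146.8 kN → 73.4 kN.
Block shear governs: 73.4 kN.

73.4 kN (block shear governs)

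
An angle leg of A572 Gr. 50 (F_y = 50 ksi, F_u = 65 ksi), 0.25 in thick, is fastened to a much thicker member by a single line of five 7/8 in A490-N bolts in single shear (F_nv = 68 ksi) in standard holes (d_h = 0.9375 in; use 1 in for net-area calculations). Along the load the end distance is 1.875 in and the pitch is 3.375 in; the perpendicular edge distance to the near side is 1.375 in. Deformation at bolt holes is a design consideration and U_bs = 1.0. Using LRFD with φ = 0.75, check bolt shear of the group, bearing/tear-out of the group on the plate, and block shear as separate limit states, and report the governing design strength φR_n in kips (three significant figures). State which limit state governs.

90.2 kips (block shear governs)

Bolt shear: A_b = π·0.875²/4 = 0.6013 in²; R_n = 68 × 0.6013 × 5 × 1 = 204.4 kips → 0.75 × 204.4 = 153 kips.
Bearing: edge l_c = 1.406, r_n = 27.42 kips; interior l_c = 2.438, r_n = 34.12 kips; R_n = 27.42 + 4·34.12 = 163.9 kips → 123 kips.
Block shear: A_gv = 3.844, A_nv = 2.719, A_nt = 0.2188 in²; R_n = min(0.6F_uA_nv, 0.6F_yA_gv) + U_bs·F_u·A_nt = 120.2 kips → 90.2 kips.
Block shear governs: 90.2 kips.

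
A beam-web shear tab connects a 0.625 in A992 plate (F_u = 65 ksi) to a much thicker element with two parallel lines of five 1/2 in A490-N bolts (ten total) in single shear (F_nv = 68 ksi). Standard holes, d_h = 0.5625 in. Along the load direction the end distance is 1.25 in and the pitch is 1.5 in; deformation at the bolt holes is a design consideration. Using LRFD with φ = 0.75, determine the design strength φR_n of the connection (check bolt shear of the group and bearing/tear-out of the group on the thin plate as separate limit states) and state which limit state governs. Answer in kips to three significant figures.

100 kips (bolt shear governs)

Bolt shear: A_b = π·0.5²/4 = 0.1963 in²; R_n = 68 × 0.1963 × 10 × 1 = 133.5 kips → 0.75 × 133.5 = 100 kips.
Bearing (1.2 l_c t F_u ≤ 2.4 d t F_u): upper limit = 2.4·0.5·0.625·65 = 48.75 kips.
  Edge l_c = 1.25 − 0.5625/2 = 0.9688 → r_n = 47.23 kips; interior l_c = 1.5 − 0.5625 = 0.9375 → r_n = 45.7 kips.
  R_n,bearing = 2·47.23 + 8·45.7 = 460.1 kips → 0.75 × 460.1 = 345 kips.
Bolt shear governs: 100 kips.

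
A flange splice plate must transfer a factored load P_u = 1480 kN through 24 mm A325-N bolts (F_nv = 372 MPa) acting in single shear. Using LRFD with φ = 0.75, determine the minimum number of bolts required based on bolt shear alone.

A_b = π·24²/4 = 452.4 mm².
Per-bolt design strength φR_n = 0.75 × 372 × 452.4 × 1 / 1000 = 126.2 kN.
n ≥ 1480 / 126.2 = 11.73 → use 12 bolts.

12 bolts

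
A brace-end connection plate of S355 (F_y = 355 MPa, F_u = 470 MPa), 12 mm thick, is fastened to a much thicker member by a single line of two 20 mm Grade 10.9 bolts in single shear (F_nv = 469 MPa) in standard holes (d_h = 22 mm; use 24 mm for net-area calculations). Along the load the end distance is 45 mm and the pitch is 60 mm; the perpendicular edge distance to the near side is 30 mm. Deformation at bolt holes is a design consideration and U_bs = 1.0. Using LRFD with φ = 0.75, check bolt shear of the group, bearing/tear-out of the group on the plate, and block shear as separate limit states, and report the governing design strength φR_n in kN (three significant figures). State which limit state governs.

Bolt shear: A_b = π·20²/4 = 314.2 mm²; R_n = 469 × 314.2 × 2 × 1 / 1000 = 294.7 kN → 0.75 × 294.7 = 221 kN.
Bearing: edge l_c = 34, r_n = 230.1 kN; interior l_c = 38, r_n = 257.2 kN; R_n = 230.1 + 1·257.2 = 487.3 kN → 365 kN.
Block shear: A_gv = 1260, A_nv = 828, A_nt = 216 mm²; R_n = min(0.6F_uA_nv, 0.6F_yA_gv) + U_bs·F_u·A_nt = 335 kN → 251 kN.
Bolt shear governs: 221 kN.

221 kN (bolt shear governs)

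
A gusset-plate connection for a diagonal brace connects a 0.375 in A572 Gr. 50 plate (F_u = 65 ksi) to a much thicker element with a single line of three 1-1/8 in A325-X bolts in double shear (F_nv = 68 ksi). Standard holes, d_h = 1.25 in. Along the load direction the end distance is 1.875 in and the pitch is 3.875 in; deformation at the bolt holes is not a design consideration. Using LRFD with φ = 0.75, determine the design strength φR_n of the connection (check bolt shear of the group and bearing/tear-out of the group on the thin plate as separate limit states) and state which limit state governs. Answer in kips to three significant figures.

158 kips (bearing governs)

Bolt shear: A_b = π·1.125²/4 = 0.994 in²; R_n = 68 × 0.994 × 3 × 2 = 405.6 kips → 0.75 × 405.6 = 304 kips.
Bearing (1.5 l_c t F_u ≤ 3.0 d t F_u): upper limit = 3.0·1.125·0.375·65 = 82.27 kips.
  Edge l_c = 1.875 − 1.25/2 = 1.25 → r_n = 45.7 kips; interior l_c = 3.875 − 1.25 = 2.625 → r_n = 82.27 kips.
  R_n,bearing = 1·45.7 + 2·82.27 = 210.2 kips → 0.75 × 210.2 = 158 kips.
Bearing governs: 158 kips.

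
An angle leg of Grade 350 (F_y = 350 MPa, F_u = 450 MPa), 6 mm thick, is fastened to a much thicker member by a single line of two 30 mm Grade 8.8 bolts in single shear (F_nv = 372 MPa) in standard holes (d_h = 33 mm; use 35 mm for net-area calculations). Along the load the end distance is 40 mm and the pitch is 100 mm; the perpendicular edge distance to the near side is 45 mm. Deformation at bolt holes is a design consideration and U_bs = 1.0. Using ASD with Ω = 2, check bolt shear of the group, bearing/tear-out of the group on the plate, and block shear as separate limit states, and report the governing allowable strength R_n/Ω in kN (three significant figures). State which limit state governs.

Bolt shear: A_b = π·30²/4 = 706.9 mm²; R_n = 372 × 706.9 × 2 × 1 / 1000 = 525.9 kN → 525.9 / 2 = 263 kN.
Bearing: edge l_c = 23.5, r_n = 76.14 kN; interior l_c = 67, r_n = 194.4 kN; R_n = 76.14 + 1·194.4 = 270.5 kN → 135 kN.
Block shear: A_gv = 840, A_nv = 525, A_nt = 165 mm²; R_n = min(0.6F_uA_nv, 0.6F_yA_gv) + U_bs·F_u·A_nt = 216 kN → 108 kN.
Block shear governs: 108 kN.

108 kN (block shear governs)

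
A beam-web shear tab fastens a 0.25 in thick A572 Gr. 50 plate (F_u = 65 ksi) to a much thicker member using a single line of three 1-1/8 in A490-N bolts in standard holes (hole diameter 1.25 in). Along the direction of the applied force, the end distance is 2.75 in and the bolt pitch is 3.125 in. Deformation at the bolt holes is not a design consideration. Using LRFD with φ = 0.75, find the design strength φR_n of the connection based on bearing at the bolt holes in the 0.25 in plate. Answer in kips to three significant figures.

107 kips

Per bolt r_n = 1.5 l_c t F_u ≤ 3.0 d t F_u; upper limit = 3.0 × 1.125 × 0.25 × 65 = 54.84 kips.
Edge bolt: l_c = 2.75 − 1.25/2 = 2.125 in → 1.5 × 2.125 × 0.25 × 65 = 51.8 → r_n = 51.8 kips.
Interior bolts: l_c = 3.125 − 1.25 = 1.875 in → 1.5 × 1.875 × 0.25 × 65 = 45.7 → r_n = 45.7 kips.
R_n = 1 × 51.8 + 2 × 45.7 = 143.2 kips.
Design strength φR_n = 0.75 × 143.2 = 107 kips.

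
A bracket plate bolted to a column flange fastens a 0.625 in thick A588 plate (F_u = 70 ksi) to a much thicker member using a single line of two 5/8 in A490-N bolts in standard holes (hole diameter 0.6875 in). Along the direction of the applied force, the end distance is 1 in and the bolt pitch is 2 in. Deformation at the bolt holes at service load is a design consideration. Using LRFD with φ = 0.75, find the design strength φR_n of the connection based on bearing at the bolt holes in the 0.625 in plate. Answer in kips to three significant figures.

Per bolt r_n = 1.2 l_c t F_u ≤ 2.4 d t F_u; upper limit = 2.4 × 0.625 × 0.625 × 70 = 65.62 kips.
Edge bolt: l_c = 1 − 0.6875/2 = 0.6562 in → 1.2 × 0.6562 × 0.625 × 70 = 34.45 → r_n = 34.45 kips.
Interior bolts: l_c = 2 − 0.6875 = 1.312 in → 1.2 × 1.312 × 0.625 × 70 = 68.91 → r_n = 65.62 kips.
R_n = 1 × 34.45 + 1 × 65.62 = 100.1 kips.
Design strength φR_n = 0.75 × 100.1 = 75.1 kips.

75.1 kips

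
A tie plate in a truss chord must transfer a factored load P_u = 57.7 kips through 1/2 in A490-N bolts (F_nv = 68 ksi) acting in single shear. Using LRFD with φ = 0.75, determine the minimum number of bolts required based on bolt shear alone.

A_b = π·0.5²/4 = 0.1963 in².
Per-bolt design strength φR_n = 0.75 × 68 × 0.1963 × 1 = 10.01 kips.
n ≥ 57.7 / 10.01 = 5.762 → use 6 bolts.

6 bolts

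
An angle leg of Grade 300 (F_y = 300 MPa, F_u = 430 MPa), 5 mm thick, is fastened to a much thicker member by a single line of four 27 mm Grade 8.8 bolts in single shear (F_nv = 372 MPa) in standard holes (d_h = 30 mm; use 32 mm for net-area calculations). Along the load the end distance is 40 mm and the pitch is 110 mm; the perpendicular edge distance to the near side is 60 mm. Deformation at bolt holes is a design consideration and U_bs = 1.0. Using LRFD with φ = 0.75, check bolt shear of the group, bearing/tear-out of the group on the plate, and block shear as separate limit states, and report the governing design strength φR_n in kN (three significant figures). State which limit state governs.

321 kN (block shear governs)

Bolt shear: A_b = π·27²/4 = 572.6 mm²; R_n = 372 × 572.6 × 4 × 1 / 1000 = 852 kN → 0.75 × 852 = 639 kN.
Bearing: edge l_c = 25, r_n = 64.5 kN; interior l_c = 80, r_n = 139.3 kN; R_n = 64.5 + 3·139.3 = 482.5 kN → 362 kN.
Block shear: A_gv = 1850, A_nv = 1290, A_nt = 220 mm²; R_n = min(0.6F_uA_nv, 0.6F_yA_gv) + U_bs·F_u·A_nt = 427.4 kN → 321 kN.
Block shear governs: 321 kN.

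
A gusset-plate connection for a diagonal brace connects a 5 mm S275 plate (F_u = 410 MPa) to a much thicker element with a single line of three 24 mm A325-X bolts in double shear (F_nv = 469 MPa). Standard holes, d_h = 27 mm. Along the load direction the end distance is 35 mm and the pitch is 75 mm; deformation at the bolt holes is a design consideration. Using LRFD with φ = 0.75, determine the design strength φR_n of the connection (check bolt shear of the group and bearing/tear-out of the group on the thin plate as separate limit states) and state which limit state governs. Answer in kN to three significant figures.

Bolt shear: A_b = π·24²/4 = 452.4 mm²; R_n = 469 × 452.4 × 3 × 2 / 1000 = 1273 kN → 0.75 × 1273 = 955 kN.
Bearing (1.2 l_c t F_u ≤ 2.4 d t F_u): upper limit = 2.4·24·5·410 / 1000 = 118.1 kN.
  Edge l_c = 35 − 27/2 = 21.5 → r_n = 52.89 kN; interior l_c = 75 − 27 = 48 → r_n = 118.1 kN.
  R_n,bearing = 1·52.89 + 2·118.1 = 289.1 kN → 0.75 × 289.1 = 217 kN.
Bearing governs: 217 kN.

217 kN (bearing governs)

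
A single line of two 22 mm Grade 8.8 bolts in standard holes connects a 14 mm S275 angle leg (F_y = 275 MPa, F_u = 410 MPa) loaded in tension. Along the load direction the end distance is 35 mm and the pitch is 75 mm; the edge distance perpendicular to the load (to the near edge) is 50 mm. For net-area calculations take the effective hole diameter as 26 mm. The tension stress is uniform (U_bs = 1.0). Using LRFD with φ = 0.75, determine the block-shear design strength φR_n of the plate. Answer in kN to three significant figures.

Shear plane L_v = 35 + 1·75 = 110 mm; A_gv = 110 × 14 = 1540 mm².
A_nv = (110 − 1.5·26) × 14 = 994 mm².
A_nt = (50 − 0.5·26) × 14 = 518 mm².
0.6 F_u A_nv = 244.5 kN; 0.6 F_y A_gv = 254.1 kN → shear rupture governs the shear term.
R_n = 244.5 + 1.0 × 410 × 518 / 1000 = 456.9 kN.
Design strength φR_n = 0.75 × 456.9 = 343 kN.

343 kN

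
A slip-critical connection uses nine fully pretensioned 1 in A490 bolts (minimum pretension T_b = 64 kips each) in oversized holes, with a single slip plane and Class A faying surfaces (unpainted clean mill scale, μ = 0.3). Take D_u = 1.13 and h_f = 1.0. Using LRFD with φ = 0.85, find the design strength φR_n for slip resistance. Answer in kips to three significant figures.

166 kips

R_n = μ · D_u · h_f · T_b · n_s · n_b = 0.3 × 1.13 × 1.0 × 64 × 1 × 9 = 195.3 kips.
Design strength φR_n = 0.85 × 195.3 = 166 kips.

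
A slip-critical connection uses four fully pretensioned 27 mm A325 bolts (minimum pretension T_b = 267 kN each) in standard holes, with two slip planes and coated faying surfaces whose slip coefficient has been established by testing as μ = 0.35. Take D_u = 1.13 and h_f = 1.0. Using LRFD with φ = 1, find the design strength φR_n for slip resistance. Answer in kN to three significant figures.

R_n = μ · D_u · h_f · T_b · n_s · n_b = 0.35 × 1.13 × 1.0 × 267 × 2 × 4 = 844.8 kN.
Design strength φR_n = 1 × 844.8 = 845 kN.

845 kN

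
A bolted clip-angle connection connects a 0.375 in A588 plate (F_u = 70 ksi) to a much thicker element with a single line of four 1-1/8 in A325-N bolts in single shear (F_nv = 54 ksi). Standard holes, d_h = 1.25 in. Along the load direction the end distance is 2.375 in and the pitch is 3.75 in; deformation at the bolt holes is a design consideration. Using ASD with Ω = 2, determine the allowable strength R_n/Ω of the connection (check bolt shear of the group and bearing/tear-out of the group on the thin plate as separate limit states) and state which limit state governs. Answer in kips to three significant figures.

Bolt shear: A_b = π·1.125²/4 = 0.994 in²; R_n = 54 × 0.994 × 4 × 1 = 214.7 kips → 214.7 / 2 = 107 kips.
Bearing (1.2 l_c t F_u ≤ 2.4 d t F_u): upper limit = 2.4·1.125·0.375·70 = 70.88 kips.
  Edge l_c = 2.375 − 1.25/2 = 1.75 → r_n = 55.13 kips; interior l_c = 3.75 − 1.25 = 2.5 → r_n = 70.88 kips.
  R_n,bearing = 1·55.13 + 3·70.88 = 267.8 kips → 267.8 / 2 = 134 kips.
Bolt shear governs: 107 kips.

107 kips (bolt shear governs)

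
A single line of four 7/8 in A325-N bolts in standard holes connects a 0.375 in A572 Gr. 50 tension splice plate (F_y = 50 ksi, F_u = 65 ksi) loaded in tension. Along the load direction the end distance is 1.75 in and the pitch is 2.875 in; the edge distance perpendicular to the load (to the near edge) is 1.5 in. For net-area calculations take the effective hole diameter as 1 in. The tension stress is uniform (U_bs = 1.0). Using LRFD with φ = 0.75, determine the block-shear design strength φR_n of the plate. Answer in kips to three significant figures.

93.7 kips

Shear plane L_v = 1.75 + 3·2.875 = 10.38 in; A_gv = 10.38 × 0.375 = 3.891 in².
A_nv = (10.38 − 3.5·1) × 0.375 = 2.578 in².
A_nt = (1.5 − 0.5·1) × 0.375 = 0.375 in².
0.6 F_u A_nv = 100.5 kips; 0.6 F_y A_gv = 116.7 kips → shear rupture governs the shear term.
R_n = 100.5 + 1.0 × 65 × 0.375 = 124.9 kips.
Design strength φR_n = 0.75 × 124.9 = 93.7 kips.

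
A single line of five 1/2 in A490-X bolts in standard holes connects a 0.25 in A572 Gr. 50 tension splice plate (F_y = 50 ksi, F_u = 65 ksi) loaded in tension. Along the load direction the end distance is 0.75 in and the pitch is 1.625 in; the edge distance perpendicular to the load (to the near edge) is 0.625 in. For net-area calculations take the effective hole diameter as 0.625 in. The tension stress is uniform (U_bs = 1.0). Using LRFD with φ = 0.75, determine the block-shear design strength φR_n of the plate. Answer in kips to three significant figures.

Shear plane L_v = 0.75 + 4·1.625 = 7.25 in; A_gv = 7.25 × 0.25 = 1.812 in².
A_nv = (7.25 − 4.5·0.625) × 0.25 = 1.109 in².
A_nt = (0.625 − 0.5·0.625) × 0.25 = 0.07812 in².
0.6 F_u A_nv = 43.27 kips; 0.6 F_y A_gv = 54.38 kips → shear rupture governs the shear term.
R_n = 43.27 + 1.0 × 65 × 0.07812 = 48.34 kips.
Design strength φR_n = 0.75 × 48.34 = 36.3 kips.

36.3 kips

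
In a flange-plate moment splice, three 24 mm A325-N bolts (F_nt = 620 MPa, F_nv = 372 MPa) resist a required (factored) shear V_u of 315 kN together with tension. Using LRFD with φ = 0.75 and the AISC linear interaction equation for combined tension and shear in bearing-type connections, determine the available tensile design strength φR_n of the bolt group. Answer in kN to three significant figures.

295 kN

A_b = π·24²/4 = 452.4 mm²; f_rv = 315 × 1000 / (3 × 452.4) = 232.1 MPa.
F'_nt = 1.3 F_nt − (F_nt / φF_nv) f_rv = 1.3·620 − (620/(0.75·372))·232.1 = 290.2 MPa, capped at F_nt → F'_nt = 290.2 MPa.
R_n = F'_nt · A_b · n = 290.2 × 452.4 × 3 / 1000 = 393.9 kN.
Design strength φR_n = 0.75 × 393.9 = 295 kN.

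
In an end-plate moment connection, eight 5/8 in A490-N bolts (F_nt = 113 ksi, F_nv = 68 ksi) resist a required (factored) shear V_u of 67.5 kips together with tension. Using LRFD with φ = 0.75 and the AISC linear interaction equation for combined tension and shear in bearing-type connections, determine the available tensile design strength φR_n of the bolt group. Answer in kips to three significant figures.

A_b = π·0.625²/4 = 0.3068 in²; f_rv = 67.5 / (8 × 0.3068) = 27.5 ksi.
F'_nt = 1.3 F_nt − (F_nt / φF_nv) f_rv = 1.3·113 − (113/(0.75·68))·27.5 = 85.96 ksi, capped at F_nt → F'_nt = 85.96 ksi.
R_n = F'_nt · A_b · n = 85.96 × 0.3068 × 8 = 211 kips.
Design strength φR_n = 0.75 × 211 = 158 kips.

158 kips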